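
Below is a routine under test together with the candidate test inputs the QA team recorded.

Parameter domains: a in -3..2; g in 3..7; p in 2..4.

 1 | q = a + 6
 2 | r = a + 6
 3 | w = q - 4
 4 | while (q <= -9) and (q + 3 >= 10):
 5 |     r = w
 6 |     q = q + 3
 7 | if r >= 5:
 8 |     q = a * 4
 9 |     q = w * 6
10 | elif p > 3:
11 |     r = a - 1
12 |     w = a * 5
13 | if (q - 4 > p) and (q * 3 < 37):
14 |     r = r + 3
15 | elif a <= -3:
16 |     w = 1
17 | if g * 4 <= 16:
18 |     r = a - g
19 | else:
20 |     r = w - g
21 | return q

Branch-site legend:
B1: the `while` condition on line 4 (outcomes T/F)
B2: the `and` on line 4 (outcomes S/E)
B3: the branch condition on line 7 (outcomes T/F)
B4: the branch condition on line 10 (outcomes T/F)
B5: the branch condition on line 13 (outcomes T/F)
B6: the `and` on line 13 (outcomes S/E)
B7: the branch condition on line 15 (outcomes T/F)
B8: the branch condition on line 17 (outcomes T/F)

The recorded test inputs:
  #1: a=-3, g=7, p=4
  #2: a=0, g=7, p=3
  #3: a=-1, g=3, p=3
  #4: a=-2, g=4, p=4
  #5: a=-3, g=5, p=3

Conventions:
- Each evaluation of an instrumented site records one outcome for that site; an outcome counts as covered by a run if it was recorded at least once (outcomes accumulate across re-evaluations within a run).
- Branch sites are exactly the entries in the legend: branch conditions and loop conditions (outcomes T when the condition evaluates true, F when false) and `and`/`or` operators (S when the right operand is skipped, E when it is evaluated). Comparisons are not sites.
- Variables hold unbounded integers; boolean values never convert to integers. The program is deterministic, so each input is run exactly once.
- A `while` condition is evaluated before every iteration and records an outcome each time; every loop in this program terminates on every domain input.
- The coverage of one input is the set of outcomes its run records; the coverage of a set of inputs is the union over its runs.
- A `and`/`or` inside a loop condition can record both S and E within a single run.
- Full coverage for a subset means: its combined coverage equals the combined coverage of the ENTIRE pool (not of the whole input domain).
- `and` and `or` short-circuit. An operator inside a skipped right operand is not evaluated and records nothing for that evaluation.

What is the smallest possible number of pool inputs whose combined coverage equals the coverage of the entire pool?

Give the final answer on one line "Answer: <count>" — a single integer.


#1 (a=-3, g=7, p=4) -> B2->S, B1->F, B3->F, B4->T, B6->S, B5->F, B7->T, B8->F; covered: B1=F, B2=S, B3=F, B4=T, B5=F, B6=S, B7=T, B8=F
#2 (a=0, g=7, p=3) -> B2->S, B1->F, B3->T, B6->E, B5->T, B8->F; covered: B1=F, B2=S, B3=T, B5=T, B6=E, B8=F
#3 (a=-1, g=3, p=3) -> B2->S, B1->F, B3->T, B6->S, B5->F, B7->F, B8->T; covered: B1=F, B2=S, B3=T, B5=F, B6=S, B7=F, B8=T
#4 (a=-2, g=4, p=4) -> B2->S, B1->F, B3->F, B4->T, B6->S, B5->F, B7->F, B8->T; covered: B1=F, B2=S, B3=F, B4=T, B5=F, B6=S, B7=F, B8=T
#5 (a=-3, g=5, p=3) -> B2->S, B1->F, B3->F, B4->F, B6->S, B5->F, B7->T, B8->F; covered: B1=F, B2=S, B3=F, B4=F, B5=F, B6=S, B7=T, B8=F
pool-wide coverage (14 outcomes): B1=F, B2=S, B3=T, B3=F, B4=T, B4=F, B5=T, B5=F, B6=S, B6=E, B7=T, B7=F, B8=T, B8=F
checked all size-1 subsets: none covers 14 outcomes (max 8/14)
checked all size-2 subsets: none covers 14 outcomes (max 12/14)
at size 3, {2, 4, 5} reaches all 14 outcomes; every lexicographically earlier size-3 subset fails
Answer: 3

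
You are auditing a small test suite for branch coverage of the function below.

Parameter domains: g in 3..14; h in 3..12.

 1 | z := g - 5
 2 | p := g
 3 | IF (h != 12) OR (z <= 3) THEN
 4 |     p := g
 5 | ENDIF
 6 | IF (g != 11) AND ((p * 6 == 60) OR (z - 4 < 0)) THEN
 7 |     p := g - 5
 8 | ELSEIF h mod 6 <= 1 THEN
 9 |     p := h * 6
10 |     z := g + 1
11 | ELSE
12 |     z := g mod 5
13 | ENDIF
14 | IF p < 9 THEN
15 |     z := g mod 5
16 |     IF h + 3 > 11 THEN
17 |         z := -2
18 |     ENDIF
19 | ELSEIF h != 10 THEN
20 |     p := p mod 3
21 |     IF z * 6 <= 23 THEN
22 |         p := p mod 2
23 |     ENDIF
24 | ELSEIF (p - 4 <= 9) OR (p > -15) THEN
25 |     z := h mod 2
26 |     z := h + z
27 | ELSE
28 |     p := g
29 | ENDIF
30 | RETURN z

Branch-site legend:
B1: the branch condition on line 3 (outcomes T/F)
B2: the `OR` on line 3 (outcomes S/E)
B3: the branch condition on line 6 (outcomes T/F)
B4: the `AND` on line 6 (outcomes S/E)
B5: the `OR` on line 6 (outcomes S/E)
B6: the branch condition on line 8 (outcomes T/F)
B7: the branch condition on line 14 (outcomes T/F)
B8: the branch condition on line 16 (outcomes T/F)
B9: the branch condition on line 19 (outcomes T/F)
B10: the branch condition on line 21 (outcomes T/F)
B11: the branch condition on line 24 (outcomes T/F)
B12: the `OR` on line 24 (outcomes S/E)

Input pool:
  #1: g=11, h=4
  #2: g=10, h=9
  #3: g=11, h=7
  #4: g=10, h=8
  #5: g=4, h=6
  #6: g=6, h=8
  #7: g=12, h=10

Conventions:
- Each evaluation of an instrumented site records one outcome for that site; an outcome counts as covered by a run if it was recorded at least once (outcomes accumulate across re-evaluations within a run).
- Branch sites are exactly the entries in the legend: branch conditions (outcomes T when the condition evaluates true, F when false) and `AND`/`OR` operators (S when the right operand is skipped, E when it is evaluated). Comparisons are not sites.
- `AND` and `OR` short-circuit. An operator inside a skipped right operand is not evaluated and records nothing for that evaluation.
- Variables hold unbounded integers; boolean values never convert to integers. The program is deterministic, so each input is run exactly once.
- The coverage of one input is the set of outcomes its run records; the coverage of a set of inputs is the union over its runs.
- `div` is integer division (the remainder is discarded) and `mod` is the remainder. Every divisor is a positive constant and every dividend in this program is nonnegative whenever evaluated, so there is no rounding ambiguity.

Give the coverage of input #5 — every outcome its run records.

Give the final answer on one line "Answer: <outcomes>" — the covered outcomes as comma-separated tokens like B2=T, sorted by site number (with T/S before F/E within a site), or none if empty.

Simulating input #5 (g=4, h=6) step by step:
  B2->S, B1->T, B4->E, B5->E, B3->T, B7->T, B8->F
collecting distinct outcomes: B1=T, B2=S, B3=T, B4=E, B5=E, B7=T, B8=F

Answer: B1=T, B2=S, B3=T, B4=E, B5=E, B7=T, B8=F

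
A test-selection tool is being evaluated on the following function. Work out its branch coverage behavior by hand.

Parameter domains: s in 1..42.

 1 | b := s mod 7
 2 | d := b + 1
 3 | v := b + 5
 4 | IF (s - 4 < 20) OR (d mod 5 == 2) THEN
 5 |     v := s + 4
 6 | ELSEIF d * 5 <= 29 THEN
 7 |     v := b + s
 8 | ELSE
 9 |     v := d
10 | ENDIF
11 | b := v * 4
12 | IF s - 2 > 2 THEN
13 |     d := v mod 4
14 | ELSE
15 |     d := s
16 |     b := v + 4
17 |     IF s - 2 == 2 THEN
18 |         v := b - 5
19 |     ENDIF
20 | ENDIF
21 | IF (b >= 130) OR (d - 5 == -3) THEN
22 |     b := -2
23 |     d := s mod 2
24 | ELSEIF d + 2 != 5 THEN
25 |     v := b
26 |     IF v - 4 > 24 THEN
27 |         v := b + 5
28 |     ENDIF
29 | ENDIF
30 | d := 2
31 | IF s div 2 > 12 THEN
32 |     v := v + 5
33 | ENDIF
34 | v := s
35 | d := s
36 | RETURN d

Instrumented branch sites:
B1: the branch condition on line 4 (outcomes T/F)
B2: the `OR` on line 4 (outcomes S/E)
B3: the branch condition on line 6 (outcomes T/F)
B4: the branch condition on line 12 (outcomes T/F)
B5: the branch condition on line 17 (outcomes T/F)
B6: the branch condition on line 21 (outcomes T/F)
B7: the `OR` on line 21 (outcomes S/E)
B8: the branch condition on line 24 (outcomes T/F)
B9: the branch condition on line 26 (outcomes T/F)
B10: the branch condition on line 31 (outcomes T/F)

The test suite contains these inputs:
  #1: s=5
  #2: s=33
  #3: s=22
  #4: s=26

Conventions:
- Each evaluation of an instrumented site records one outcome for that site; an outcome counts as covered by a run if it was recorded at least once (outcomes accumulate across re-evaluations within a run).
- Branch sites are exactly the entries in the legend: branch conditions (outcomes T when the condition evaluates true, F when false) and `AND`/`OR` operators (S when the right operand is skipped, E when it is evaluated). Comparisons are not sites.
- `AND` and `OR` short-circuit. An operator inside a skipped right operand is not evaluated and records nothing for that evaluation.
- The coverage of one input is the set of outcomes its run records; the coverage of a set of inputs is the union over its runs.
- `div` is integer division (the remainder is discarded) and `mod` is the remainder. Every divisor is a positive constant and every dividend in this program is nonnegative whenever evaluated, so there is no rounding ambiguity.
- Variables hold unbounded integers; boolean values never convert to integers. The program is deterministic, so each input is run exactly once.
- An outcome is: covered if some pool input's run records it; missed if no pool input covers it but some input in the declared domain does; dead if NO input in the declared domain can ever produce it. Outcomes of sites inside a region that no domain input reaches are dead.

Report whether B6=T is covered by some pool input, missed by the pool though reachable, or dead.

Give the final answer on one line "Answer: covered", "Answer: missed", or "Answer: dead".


B6=T is recorded by pool input(s) 2, 3, 4 -> covered
Answer: covered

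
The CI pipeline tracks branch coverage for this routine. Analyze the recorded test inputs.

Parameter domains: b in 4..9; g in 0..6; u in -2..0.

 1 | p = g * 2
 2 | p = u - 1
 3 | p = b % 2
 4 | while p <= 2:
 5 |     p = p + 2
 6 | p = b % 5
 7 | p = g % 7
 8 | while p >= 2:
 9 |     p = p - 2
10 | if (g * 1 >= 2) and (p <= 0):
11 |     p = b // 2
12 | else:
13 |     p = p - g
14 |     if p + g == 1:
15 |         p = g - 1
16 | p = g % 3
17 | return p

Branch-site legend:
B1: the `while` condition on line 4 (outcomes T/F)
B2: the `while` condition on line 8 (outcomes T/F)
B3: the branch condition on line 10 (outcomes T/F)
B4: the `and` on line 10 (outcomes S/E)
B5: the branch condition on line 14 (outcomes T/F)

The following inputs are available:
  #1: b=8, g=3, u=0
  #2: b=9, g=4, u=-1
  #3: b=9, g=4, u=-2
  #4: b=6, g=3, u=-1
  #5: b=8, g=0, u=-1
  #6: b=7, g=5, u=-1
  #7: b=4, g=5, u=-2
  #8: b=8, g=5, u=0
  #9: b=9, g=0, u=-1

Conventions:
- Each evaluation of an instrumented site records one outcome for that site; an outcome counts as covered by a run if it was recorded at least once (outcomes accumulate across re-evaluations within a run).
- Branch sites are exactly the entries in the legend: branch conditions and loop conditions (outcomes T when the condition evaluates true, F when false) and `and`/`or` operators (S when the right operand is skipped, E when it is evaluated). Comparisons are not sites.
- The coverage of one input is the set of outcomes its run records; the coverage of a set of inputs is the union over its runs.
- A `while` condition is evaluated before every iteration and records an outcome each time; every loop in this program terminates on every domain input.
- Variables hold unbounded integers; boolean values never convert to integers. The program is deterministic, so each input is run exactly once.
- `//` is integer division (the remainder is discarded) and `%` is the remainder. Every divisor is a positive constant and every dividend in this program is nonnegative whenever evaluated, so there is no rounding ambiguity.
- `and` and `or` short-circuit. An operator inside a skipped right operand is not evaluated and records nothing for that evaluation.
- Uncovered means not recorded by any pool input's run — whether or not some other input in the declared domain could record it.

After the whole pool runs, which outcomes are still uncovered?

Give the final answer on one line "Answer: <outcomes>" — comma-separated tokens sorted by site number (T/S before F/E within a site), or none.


input #1, b=8, g=3, u=0: events B1->T, B1->T, B1->F, B2->T, B2->F, B4->E, B3->F, B5->T; outcomes B1=T, B1=F, B2=T, B2=F, B3=F, B4=E, B5=T
input #2, b=9, g=4, u=-1: events B1->T, B1->F, B2->T, B2->T, B2->F, B4->E, B3->T; outcomes B1=T, B1=F, B2=T, B2=F, B3=T, B4=E
input #3, b=9, g=4, u=-2: events B1->T, B1->F, B2->T, B2->T, B2->F, B4->E, B3->T; outcomes B1=T, B1=F, B2=T, B2=F, B3=T, B4=E
input #4, b=6, g=3, u=-1: events B1->T, B1->T, B1->F, B2->T, B2->F, B4->E, B3->F, B5->T; outcomes B1=T, B1=F, B2=T, B2=F, B3=F, B4=E, B5=T
input #5, b=8, g=0, u=-1: events B1->T, B1->T, B1->F, B2->F, B4->S, B3->F, B5->F; outcomes B1=T, B1=F, B2=F, B3=F, B4=S, B5=F
input #6, b=7, g=5, u=-1: events B1->T, B1->F, B2->T, B2->T, B2->F, B4->E, B3->F, B5->T; outcomes B1=T, B1=F, B2=T, B2=F, B3=F, B4=E, B5=T
input #7, b=4, g=5, u=-2: events B1->T, B1->T, B1->F, B2->T, B2->T, B2->F, B4->E, B3->F, B5->T; outcomes B1=T, B1=F, B2=T, B2=F, B3=F, B4=E, B5=T
input #8, b=8, g=5, u=0: events B1->T, B1->T, B1->F, B2->T, B2->T, B2->F, B4->E, B3->F, B5->T; outcomes B1=T, B1=F, B2=T, B2=F, B3=F, B4=E, B5=T
input #9, b=9, g=0, u=-1: events B1->T, B1->F, B2->F, B4->S, B3->F, B5->F; outcomes B1=T, B1=F, B2=F, B3=F, B4=S, B5=F
union over the pool: B1=T, B1=F, B2=T, B2=F, B3=T, B3=F, B4=S, B4=E, B5=T, B5=F
uncovered (0 of 10): none
Answer: none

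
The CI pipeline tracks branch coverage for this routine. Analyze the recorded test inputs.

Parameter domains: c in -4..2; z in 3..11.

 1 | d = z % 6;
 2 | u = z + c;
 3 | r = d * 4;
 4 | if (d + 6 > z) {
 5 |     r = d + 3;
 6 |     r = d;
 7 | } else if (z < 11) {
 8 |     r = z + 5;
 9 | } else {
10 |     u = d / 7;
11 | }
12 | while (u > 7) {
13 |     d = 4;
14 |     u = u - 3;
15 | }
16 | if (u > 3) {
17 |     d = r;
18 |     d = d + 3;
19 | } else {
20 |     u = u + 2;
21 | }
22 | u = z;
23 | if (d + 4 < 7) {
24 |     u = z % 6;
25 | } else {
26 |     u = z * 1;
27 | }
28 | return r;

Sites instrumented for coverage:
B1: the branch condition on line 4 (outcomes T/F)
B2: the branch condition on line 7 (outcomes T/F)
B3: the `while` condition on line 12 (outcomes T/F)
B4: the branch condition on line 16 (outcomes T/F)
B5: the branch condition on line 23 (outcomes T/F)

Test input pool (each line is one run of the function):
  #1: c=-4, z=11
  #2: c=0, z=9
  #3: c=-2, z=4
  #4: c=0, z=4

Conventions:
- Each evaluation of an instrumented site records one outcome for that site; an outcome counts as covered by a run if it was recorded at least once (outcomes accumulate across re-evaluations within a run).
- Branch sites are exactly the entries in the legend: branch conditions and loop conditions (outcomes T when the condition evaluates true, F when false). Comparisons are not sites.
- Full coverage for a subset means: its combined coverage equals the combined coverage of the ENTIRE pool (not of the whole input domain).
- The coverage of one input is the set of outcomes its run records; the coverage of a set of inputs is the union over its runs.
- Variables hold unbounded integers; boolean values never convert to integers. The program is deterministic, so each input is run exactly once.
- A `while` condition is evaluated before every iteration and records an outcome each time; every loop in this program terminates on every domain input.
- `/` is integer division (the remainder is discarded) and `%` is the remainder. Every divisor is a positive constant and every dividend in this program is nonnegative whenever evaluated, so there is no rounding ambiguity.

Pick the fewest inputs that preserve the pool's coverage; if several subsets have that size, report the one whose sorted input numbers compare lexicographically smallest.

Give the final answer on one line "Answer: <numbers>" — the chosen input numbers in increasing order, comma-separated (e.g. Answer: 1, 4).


#1 (c=-4, z=11) -> B1->F, B2->F, B3->F, B4->F, B5->F; covered: B1=F, B2=F, B3=F, B4=F, B5=F
#2 (c=0, z=9) -> B1->F, B2->T, B3->T, B3->F, B4->T, B5->F; covered: B1=F, B2=T, B3=T, B3=F, B4=T, B5=F
#3 (c=-2, z=4) -> B1->T, B3->F, B4->F, B5->F; covered: B1=T, B3=F, B4=F, B5=F
#4 (c=0, z=4) -> B1->T, B3->F, B4->T, B5->F; covered: B1=T, B3=F, B4=T, B5=F
union over all inputs: B1=T, B1=F, B2=T, B2=F, B3=T, B3=F, B4=T, B4=F, B5=F (9 outcomes)
checked all size-1 subsets: none covers 9 outcomes (max 6/9)
checked all size-2 subsets: none covers 9 outcomes (max 8/9)
the canonical winner is {1, 2, 3}: size 3, full 9-outcome coverage, earliest index list among size-3 covers
Answer: 1, 2, 3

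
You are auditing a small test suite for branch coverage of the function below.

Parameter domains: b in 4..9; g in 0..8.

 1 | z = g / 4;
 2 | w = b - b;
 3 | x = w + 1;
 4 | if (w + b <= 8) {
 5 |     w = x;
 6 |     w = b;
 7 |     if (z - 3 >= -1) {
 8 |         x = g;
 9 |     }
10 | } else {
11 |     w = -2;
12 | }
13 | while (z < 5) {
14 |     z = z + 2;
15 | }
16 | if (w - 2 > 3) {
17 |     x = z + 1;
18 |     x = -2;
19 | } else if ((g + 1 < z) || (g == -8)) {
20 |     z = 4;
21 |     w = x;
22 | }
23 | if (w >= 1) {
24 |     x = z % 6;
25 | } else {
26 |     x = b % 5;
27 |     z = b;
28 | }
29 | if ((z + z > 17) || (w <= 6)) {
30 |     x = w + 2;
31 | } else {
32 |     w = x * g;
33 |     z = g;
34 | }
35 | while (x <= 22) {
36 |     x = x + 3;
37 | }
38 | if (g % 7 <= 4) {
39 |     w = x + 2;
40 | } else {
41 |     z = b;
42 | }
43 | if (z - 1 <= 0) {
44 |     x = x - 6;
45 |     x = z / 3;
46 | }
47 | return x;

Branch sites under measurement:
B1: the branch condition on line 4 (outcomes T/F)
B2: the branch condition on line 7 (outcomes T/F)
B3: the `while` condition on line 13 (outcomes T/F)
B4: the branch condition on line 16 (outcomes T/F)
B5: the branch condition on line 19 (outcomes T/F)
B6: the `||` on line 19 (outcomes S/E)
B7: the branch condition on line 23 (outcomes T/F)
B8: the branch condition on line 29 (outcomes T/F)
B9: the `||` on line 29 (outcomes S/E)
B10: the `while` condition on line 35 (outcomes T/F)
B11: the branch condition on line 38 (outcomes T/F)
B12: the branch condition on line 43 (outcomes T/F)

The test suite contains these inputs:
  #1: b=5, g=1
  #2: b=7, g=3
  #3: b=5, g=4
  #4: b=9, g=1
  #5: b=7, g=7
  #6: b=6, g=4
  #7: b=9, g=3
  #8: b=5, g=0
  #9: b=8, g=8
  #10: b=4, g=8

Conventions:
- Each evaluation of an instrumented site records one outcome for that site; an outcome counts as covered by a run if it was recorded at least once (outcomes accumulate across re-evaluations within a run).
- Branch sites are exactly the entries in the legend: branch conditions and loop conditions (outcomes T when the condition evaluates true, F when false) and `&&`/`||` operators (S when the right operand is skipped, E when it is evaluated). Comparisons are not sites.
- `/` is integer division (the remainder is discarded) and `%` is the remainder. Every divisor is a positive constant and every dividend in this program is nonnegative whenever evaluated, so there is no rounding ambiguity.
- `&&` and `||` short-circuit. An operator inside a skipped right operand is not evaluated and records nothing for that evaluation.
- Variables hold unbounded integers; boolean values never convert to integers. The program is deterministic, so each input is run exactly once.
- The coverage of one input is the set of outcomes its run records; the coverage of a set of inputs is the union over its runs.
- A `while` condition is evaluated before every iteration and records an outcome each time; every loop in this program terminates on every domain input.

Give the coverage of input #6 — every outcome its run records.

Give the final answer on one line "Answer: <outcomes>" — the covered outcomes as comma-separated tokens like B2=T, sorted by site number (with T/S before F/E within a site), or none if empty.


Running input #6 (b=6, g=4), event by event:
  B1->T, B2->F, B3->T, B3->T, B3->F, B4->T, B7->T, B9->E, B8->T, B10->T
  B10->T, B10->T, B10->T, B10->T, B10->F, B11->T, B12->F
collecting distinct outcomes: B1=T, B2=F, B3=T, B3=F, B4=T, B7=T, B8=T, B9=E, B10=T, B10=F, B11=T, B12=F
Answer: B1=T, B2=F, B3=T, B3=F, B4=T, B7=T, B8=T, B9=E, B10=T, B10=F, B11=T, B12=F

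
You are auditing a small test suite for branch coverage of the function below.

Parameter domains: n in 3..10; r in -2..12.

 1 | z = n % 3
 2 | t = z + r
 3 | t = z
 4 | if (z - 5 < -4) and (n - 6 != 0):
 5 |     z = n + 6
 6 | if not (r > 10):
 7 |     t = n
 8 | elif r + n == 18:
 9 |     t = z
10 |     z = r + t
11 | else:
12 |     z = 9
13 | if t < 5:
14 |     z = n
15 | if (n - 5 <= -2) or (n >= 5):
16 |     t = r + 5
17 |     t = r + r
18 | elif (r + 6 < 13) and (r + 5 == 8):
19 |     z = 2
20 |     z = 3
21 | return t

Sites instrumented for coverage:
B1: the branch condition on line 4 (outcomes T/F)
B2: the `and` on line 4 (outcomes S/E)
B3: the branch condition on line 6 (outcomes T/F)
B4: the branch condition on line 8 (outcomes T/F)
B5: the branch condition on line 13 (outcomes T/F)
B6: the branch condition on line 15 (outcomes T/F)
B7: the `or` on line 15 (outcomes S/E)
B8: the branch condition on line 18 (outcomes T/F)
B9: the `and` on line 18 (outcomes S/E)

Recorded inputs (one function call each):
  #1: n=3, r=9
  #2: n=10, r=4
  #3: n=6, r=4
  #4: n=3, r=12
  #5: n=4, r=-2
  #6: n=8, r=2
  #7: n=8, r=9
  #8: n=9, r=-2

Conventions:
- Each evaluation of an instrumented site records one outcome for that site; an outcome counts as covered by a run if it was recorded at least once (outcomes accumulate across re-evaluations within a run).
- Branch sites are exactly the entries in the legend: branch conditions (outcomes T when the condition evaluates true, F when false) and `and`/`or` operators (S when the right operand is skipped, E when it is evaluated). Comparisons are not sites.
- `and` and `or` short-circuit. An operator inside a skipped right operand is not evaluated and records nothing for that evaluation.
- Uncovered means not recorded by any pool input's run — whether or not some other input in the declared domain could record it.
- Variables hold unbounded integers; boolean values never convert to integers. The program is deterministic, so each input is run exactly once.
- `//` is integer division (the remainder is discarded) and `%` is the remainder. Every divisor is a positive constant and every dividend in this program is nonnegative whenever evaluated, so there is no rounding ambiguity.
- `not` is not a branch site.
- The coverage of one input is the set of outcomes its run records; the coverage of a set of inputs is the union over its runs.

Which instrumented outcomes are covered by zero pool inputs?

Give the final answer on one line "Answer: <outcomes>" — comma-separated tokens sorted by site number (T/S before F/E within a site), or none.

test 1 (n=3, r=9) hits B1=T, B2=E, B3=T, B5=T, B6=T, B7=S
test 2 (n=10, r=4) hits B1=F, B2=S, B3=T, B5=F, B6=T, B7=E
test 3 (n=6, r=4) hits B1=F, B2=E, B3=T, B5=F, B6=T, B7=E
test 4 (n=3, r=12) hits B1=T, B2=E, B3=F, B4=F, B5=T, B6=T, B7=S
test 5 (n=4, r=-2) hits B1=F, B2=S, B3=T, B5=T, B6=F, B7=E, B8=F, B9=E
test 6 (n=8, r=2) hits B1=F, B2=S, B3=T, B5=F, B6=T, B7=E
test 7 (n=8, r=9) hits B1=F, B2=S, B3=T, B5=F, B6=T, B7=E
test 8 (n=9, r=-2) hits B1=T, B2=E, B3=T, B5=F, B6=T, B7=E
union over the pool: B1=T, B1=F, B2=S, B2=E, B3=T, B3=F, B4=F, B5=T, B5=F, B6=T, B6=F, B7=S, B7=E, B8=F, B9=E
uncovered (3 of 18): B4=T, B8=T, B9=S

Answer: B4=T, B8=T, B9=S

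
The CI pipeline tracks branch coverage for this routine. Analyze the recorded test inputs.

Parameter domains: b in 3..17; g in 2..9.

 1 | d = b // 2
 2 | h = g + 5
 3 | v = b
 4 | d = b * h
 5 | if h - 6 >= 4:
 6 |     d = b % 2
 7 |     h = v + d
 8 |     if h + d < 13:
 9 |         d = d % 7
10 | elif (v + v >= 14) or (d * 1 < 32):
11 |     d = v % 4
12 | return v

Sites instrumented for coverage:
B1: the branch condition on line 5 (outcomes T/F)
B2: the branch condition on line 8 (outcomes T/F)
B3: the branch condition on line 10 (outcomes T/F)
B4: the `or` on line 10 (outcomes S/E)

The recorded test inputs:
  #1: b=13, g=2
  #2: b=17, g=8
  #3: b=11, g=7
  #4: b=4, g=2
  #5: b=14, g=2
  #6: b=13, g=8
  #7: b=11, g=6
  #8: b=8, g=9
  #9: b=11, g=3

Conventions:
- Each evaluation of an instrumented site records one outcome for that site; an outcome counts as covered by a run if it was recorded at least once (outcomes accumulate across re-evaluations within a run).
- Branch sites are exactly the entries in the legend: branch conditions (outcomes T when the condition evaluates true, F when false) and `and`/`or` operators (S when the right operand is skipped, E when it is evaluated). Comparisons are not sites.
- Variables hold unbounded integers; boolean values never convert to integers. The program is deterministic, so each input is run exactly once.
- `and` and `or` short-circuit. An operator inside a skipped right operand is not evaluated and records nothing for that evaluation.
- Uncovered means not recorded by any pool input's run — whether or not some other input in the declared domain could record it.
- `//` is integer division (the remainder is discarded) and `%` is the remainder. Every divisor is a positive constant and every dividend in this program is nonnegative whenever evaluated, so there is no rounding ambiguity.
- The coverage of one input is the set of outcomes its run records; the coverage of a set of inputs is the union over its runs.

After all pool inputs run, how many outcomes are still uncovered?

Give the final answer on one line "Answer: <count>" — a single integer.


run #1 (b=13, g=2) runs B1->F, B4->S, B3->T; records B1=F, B3=T, B4=S
run #2 (b=17, g=8) runs B1->T, B2->F; records B1=T, B2=F
run #3 (b=11, g=7) runs B1->T, B2->F; records B1=T, B2=F
run #4 (b=4, g=2) runs B1->F, B4->E, B3->T; records B1=F, B3=T, B4=E
run #5 (b=14, g=2) runs B1->F, B4->S, B3->T; records B1=F, B3=T, B4=S
run #6 (b=13, g=8) runs B1->T, B2->F; records B1=T, B2=F
run #7 (b=11, g=6) runs B1->T, B2->F; records B1=T, B2=F
run #8 (b=8, g=9) runs B1->T, B2->T; records B1=T, B2=T
run #9 (b=11, g=3) runs B1->F, B4->S, B3->T; records B1=F, B3=T, B4=S
union over the pool: B1=T, B1=F, B2=T, B2=F, B3=T, B4=S, B4=E
uncovered (1 of 8): B3=F
Answer: 1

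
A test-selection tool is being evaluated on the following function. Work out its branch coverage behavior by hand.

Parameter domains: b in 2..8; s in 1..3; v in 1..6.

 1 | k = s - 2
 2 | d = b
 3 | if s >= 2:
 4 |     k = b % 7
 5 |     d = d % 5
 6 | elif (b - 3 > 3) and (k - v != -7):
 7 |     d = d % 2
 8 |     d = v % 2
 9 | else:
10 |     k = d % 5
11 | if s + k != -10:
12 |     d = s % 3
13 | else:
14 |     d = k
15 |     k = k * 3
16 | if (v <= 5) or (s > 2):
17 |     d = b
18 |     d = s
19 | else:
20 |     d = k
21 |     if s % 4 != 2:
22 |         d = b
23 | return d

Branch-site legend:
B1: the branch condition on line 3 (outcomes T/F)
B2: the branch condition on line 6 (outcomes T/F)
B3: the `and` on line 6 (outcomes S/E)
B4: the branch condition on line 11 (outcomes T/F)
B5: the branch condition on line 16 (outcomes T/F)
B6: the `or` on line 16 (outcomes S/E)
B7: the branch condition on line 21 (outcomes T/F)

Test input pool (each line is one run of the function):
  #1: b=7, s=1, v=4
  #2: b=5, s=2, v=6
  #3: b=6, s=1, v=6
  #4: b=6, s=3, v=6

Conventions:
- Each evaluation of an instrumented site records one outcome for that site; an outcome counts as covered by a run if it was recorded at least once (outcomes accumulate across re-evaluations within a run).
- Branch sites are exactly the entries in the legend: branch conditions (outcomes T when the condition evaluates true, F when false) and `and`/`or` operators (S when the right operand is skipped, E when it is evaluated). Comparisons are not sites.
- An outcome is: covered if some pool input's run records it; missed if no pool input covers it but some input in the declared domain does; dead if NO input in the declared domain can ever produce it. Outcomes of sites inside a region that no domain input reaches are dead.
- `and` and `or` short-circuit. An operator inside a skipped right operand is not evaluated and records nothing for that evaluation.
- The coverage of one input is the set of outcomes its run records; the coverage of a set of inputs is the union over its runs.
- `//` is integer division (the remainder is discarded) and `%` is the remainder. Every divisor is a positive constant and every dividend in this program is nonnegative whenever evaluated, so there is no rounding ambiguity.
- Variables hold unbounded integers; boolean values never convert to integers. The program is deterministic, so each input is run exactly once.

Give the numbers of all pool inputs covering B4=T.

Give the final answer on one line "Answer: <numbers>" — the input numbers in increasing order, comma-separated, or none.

input #1 (b=7, s=1, v=4): hits B4=T
input #2 (b=5, s=2, v=6): hits B4=T
input #3 (b=6, s=1, v=6): hits B4=T
input #4 (b=6, s=3, v=6): hits B4=T

Answer: 1, 2, 3, 4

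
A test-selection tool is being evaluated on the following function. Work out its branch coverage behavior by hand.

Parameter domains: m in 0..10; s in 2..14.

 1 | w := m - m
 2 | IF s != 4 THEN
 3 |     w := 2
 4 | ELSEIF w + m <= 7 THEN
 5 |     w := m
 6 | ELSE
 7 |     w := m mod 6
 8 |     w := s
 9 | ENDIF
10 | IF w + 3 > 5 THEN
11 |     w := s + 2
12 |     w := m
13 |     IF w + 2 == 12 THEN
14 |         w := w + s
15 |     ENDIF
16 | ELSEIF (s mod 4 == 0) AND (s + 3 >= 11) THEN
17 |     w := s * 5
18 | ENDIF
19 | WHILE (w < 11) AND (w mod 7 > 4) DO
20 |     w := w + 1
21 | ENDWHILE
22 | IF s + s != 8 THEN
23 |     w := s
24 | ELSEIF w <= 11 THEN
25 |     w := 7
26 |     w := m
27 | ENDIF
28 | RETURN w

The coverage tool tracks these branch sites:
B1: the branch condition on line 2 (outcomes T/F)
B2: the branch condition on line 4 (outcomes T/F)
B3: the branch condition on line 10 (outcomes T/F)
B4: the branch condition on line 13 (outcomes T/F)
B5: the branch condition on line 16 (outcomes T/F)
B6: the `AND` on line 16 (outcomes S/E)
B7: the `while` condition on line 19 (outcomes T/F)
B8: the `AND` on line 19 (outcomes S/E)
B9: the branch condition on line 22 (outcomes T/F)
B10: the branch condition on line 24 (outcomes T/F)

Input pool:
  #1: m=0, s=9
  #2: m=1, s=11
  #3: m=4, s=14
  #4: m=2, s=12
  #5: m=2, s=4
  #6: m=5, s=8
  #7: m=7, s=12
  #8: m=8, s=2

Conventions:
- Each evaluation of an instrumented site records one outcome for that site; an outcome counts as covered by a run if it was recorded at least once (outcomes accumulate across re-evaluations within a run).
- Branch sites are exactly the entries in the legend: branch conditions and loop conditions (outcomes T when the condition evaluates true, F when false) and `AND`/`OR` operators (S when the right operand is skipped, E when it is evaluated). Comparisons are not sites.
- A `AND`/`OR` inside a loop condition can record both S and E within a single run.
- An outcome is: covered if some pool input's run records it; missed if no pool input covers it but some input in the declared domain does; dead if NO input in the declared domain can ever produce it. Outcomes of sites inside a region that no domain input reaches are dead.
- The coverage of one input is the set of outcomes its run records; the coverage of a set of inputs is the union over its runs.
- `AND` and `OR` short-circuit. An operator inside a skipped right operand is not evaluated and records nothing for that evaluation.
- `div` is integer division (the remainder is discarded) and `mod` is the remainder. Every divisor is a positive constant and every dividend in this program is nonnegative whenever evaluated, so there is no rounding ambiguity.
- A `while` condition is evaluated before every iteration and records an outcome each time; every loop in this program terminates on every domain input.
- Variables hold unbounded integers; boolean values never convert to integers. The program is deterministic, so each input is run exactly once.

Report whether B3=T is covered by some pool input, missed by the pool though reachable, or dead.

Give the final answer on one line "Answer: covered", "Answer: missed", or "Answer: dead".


no pool input records B3=T
but domain input (m=3, s=4) does record it -> reachable, so missed
Answer: missed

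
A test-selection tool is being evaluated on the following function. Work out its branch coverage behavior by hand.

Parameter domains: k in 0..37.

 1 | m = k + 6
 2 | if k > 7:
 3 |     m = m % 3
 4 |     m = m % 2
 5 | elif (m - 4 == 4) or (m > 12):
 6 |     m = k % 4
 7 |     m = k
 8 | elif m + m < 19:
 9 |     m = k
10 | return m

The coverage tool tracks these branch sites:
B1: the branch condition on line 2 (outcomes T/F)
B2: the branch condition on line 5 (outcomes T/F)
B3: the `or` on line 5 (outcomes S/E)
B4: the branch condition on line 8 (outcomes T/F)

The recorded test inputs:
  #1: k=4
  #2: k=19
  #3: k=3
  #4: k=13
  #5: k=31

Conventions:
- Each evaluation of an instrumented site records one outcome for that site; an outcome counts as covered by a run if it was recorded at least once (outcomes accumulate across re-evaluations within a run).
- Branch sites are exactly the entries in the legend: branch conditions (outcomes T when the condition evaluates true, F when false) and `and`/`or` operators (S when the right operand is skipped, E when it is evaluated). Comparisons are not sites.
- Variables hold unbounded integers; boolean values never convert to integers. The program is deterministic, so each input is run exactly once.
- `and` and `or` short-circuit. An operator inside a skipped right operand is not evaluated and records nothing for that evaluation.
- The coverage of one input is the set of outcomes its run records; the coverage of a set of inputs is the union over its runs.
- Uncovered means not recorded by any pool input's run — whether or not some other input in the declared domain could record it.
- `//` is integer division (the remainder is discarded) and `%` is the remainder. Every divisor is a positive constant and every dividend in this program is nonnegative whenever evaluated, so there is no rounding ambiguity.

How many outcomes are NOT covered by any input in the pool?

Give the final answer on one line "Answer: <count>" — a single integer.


test 1 (k=4) fires B1->F, B3->E, B2->F, B4->F; hits B1=F, B2=F, B3=E, B4=F
test 2 (k=19) fires B1->T; hits B1=T
test 3 (k=3) fires B1->F, B3->E, B2->F, B4->T; hits B1=F, B2=F, B3=E, B4=T
test 4 (k=13) fires B1->T; hits B1=T
test 5 (k=31) fires B1->T; hits B1=T
union over the pool: B1=T, B1=F, B2=F, B3=E, B4=T, B4=F
uncovered (2 of 8): B2=T, B3=S
Answer: 2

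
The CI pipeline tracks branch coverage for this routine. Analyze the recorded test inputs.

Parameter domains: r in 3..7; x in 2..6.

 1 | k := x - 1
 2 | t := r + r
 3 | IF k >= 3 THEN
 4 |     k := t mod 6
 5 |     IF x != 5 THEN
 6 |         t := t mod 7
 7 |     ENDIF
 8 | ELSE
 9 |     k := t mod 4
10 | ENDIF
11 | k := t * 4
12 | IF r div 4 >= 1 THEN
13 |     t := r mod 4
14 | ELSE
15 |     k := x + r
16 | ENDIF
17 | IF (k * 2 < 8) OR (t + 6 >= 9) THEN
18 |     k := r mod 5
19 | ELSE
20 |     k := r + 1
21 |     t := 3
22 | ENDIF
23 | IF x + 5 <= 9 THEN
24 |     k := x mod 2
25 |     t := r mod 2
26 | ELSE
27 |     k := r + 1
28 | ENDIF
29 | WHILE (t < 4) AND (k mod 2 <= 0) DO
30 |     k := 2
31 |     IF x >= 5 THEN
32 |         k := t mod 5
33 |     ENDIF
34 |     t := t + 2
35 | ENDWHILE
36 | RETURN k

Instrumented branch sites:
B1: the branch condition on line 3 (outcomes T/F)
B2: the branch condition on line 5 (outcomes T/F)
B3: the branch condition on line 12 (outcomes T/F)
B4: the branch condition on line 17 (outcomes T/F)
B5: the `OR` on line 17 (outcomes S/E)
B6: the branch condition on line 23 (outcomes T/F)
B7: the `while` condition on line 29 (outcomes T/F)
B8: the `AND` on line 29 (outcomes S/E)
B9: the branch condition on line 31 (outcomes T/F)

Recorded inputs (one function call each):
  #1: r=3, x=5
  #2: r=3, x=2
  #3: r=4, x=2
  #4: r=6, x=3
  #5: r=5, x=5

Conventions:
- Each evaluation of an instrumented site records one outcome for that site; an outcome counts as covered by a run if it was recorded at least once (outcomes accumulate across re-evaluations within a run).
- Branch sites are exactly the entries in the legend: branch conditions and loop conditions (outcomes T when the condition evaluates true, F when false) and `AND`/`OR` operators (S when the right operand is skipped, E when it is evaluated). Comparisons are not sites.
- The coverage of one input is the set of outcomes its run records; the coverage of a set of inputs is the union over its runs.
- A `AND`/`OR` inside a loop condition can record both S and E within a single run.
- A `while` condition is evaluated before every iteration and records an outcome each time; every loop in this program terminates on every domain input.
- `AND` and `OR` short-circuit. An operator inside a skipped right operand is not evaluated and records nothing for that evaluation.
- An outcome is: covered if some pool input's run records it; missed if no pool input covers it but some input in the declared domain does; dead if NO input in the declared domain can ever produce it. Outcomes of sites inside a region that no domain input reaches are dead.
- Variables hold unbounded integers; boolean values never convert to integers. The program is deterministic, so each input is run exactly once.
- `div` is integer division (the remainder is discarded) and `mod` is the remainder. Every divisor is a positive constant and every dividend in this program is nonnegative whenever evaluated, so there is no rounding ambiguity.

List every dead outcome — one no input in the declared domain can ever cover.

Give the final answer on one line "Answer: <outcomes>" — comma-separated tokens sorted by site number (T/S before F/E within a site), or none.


checking every outcome against all 25 domain inputs:
  reachable outcomes have witnesses, e.g. B1=T (e.g. r=3, x=4), B1=F (e.g. r=3, x=2), B2=T (e.g. r=3, x=4), B2=F (e.g. r=3, x=5)
Answer: none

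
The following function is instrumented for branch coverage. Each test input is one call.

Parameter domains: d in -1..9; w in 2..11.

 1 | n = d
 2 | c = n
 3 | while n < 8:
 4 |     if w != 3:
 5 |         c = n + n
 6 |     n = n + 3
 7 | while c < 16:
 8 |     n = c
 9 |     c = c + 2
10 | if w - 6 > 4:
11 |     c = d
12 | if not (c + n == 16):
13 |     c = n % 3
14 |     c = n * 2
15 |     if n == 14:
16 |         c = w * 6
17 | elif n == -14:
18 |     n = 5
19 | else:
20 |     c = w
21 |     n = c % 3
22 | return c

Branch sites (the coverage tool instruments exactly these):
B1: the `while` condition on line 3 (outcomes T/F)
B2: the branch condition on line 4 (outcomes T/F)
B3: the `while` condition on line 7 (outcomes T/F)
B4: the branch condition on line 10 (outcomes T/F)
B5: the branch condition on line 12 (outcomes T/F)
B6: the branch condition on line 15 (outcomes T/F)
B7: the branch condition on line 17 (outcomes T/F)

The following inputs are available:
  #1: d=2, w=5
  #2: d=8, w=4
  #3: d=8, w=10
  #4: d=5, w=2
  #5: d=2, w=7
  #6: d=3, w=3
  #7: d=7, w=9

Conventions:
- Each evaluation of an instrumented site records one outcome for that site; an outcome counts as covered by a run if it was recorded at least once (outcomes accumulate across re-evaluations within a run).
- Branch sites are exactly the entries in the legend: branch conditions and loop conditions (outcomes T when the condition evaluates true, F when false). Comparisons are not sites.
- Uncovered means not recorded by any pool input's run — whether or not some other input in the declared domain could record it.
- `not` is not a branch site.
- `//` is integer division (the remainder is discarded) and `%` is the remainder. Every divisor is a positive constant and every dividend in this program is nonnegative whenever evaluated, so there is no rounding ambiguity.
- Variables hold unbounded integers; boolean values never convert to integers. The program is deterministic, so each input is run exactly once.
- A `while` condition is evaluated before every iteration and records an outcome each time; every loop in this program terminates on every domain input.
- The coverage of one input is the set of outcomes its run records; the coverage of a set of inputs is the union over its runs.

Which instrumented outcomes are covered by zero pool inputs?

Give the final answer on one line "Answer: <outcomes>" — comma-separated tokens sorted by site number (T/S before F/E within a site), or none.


run #1 (d=2, w=5) runs B1->T, B2->T, B1->T, B2->T, B1->F, B3->T, B3->T, B3->T, B3->F, B4->F, B5->T, B6->T; records B1=T, B1=F, B2=T, B3=T, B3=F, B4=F, B5=T, B6=T
run #2 (d=8, w=4) runs B1->F, B3->T, B3->T, B3->T, B3->T, B3->F, B4->F, B5->T, B6->T; records B1=F, B3=T, B3=F, B4=F, B5=T, B6=T
run #3 (d=8, w=10) runs B1->F, B3->T, B3->T, B3->T, B3->T, B3->F, B4->F, B5->T, B6->T; records B1=F, B3=T, B3=F, B4=F, B5=T, B6=T
run #4 (d=5, w=2) runs B1->T, B2->T, B1->F, B3->T, B3->T, B3->T, B3->F, B4->F, B5->T, B6->T; records B1=T, B1=F, B2=T, B3=T, B3=F, B4=F, B5=T, B6=T
run #5 (d=2, w=7) runs B1->T, B2->T, B1->T, B2->T, B1->F, B3->T, B3->T, B3->T, B3->F, B4->F, B5->T, B6->T; records B1=T, B1=F, B2=T, B3=T, B3=F, B4=F, B5=T, B6=T
run #6 (d=3, w=3) runs B1->T, B2->F, B1->T, B2->F, B1->F, B3->T, B3->T, B3->T, B3->T, B3->T, B3->T, B3->T, B3->F, B4->F, ...; records B1=T, B1=F, B2=F, B3=T, B3=F, B4=F, B5=T, B6=F
run #7 (d=7, w=9) runs B1->T, B2->T, B1->F, B3->T, B3->F, B4->F, B5->T, B6->T; records B1=T, B1=F, B2=T, B3=T, B3=F, B4=F, B5=T, B6=T
union over the pool: B1=T, B1=F, B2=T, B2=F, B3=T, B3=F, B4=F, B5=T, B6=T, B6=F
uncovered (4 of 14): B4=T, B5=F, B7=T, B7=F
Answer: B4=T, B5=F, B7=T, B7=F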